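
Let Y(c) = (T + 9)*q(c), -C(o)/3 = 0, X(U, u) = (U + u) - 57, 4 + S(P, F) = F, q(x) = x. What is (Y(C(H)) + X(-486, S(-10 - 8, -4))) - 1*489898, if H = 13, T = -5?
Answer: -490449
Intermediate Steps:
S(P, F) = -4 + F
X(U, u) = -57 + U + u
C(o) = 0 (C(o) = -3*0 = 0)
Y(c) = 4*c (Y(c) = (-5 + 9)*c = 4*c)
(Y(C(H)) + X(-486, S(-10 - 8, -4))) - 1*489898 = (4*0 + (-57 - 486 + (-4 - 4))) - 1*489898 = (0 + (-57 - 486 - 8)) - 489898 = (0 - 551) - 489898 = -551 - 489898 = -490449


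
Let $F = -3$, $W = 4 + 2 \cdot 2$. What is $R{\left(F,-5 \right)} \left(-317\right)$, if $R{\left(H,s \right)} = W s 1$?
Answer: $12680$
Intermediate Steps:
$W = 8$ ($W = 4 + 4 = 8$)
$R{\left(H,s \right)} = 8 s$ ($R{\left(H,s \right)} = 8 s 1 = 8 s$)
$R{\left(F,-5 \right)} \left(-317\right) = 8 \left(-5\right) \left(-317\right) = \left(-40\right) \left(-317\right) = 12680$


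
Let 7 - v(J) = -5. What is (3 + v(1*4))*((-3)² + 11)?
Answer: 300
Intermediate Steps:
v(J) = 12 (v(J) = 7 - 1*(-5) = 7 + 5 = 12)
(3 + v(1*4))*((-3)² + 11) = (3 + 12)*((-3)² + 11) = 15*(9 + 11) = 15*20 = 300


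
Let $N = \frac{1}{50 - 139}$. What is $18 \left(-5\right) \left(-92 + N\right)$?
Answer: $\frac{737010}{89} \approx 8281.0$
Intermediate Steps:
$N = - \frac{1}{89}$ ($N = \frac{1}{50 - 139} = \frac{1}{-89} = - \frac{1}{89} \approx -0.011236$)
$18 \left(-5\right) \left(-92 + N\right) = 18 \left(-5\right) \left(-92 - \frac{1}{89}\right) = \left(-90\right) \left(- \frac{8189}{89}\right) = \frac{737010}{89}$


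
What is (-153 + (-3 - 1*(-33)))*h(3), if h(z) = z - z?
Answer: 0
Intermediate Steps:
h(z) = 0
(-153 + (-3 - 1*(-33)))*h(3) = (-153 + (-3 - 1*(-33)))*0 = (-153 + (-3 + 33))*0 = (-153 + 30)*0 = -123*0 = 0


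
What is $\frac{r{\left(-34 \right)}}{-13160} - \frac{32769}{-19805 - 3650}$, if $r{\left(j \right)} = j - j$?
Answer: $\frac{32769}{23455} \approx 1.3971$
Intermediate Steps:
$r{\left(j \right)} = 0$
$\frac{r{\left(-34 \right)}}{-13160} - \frac{32769}{-19805 - 3650} = \frac{0}{-13160} - \frac{32769}{-19805 - 3650} = 0 \left(- \frac{1}{13160}\right) - \frac{32769}{-23455} = 0 - - \frac{32769}{23455} = 0 + \frac{32769}{23455} = \frac{32769}{23455}$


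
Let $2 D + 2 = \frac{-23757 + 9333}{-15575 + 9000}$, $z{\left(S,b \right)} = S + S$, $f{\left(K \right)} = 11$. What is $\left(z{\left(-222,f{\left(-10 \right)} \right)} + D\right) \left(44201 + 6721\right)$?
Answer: $- \frac{148624157286}{6575} \approx -2.2604 \cdot 10^{7}$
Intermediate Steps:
$z{\left(S,b \right)} = 2 S$
$D = \frac{637}{6575}$ ($D = -1 + \frac{\left(-23757 + 9333\right) \frac{1}{-15575 + 9000}}{2} = -1 + \frac{\left(-14424\right) \frac{1}{-6575}}{2} = -1 + \frac{\left(-14424\right) \left(- \frac{1}{6575}\right)}{2} = -1 + \frac{1}{2} \cdot \frac{14424}{6575} = -1 + \frac{7212}{6575} = \frac{637}{6575} \approx 0.096882$)
$\left(z{\left(-222,f{\left(-10 \right)} \right)} + D\right) \left(44201 + 6721\right) = \left(2 \left(-222\right) + \frac{637}{6575}\right) \left(44201 + 6721\right) = \left(-444 + \frac{637}{6575}\right) 50922 = \left(- \frac{2918663}{6575}\right) 50922 = - \frac{148624157286}{6575}$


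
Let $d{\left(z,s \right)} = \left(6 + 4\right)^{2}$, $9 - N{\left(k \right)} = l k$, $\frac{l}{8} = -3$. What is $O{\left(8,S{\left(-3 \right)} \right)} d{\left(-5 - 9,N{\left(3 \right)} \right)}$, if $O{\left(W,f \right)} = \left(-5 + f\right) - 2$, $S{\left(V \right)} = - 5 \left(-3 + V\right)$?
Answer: $2300$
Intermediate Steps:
$l = -24$ ($l = 8 \left(-3\right) = -24$)
$S{\left(V \right)} = 15 - 5 V$
$N{\left(k \right)} = 9 + 24 k$ ($N{\left(k \right)} = 9 - - 24 k = 9 + 24 k$)
$d{\left(z,s \right)} = 100$ ($d{\left(z,s \right)} = 10^{2} = 100$)
$O{\left(W,f \right)} = -7 + f$
$O{\left(8,S{\left(-3 \right)} \right)} d{\left(-5 - 9,N{\left(3 \right)} \right)} = \left(-7 + \left(15 - -15\right)\right) 100 = \left(-7 + \left(15 + 15\right)\right) 100 = \left(-7 + 30\right) 100 = 23 \cdot 100 = 2300$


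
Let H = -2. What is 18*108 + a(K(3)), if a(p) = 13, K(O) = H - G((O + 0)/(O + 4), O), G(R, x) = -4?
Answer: 1957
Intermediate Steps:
K(O) = 2 (K(O) = -2 - 1*(-4) = -2 + 4 = 2)
18*108 + a(K(3)) = 18*108 + 13 = 1944 + 13 = 1957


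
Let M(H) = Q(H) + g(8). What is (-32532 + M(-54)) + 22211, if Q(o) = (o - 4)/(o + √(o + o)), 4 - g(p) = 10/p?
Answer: -144441/14 + 29*I*√3/252 ≈ -10317.0 + 0.19932*I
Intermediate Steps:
g(p) = 4 - 10/p
Q(o) = (-4 + o)/(o + √2*√o) (Q(o) = (-4 + o)/(o + √(2*o)) = (-4 + o)/(o + √2*√o))
M(H) = 11/4 + (-4 + H)/(H + √2*√H) (M(H) = (-4 + H)/(H + √2*√H) + (4 - 10/8) = (-4 + H)/(H + √2*√H) + (4 - 10*⅛) = (-4 + H)/(H + √2*√H) + (4 - 5/4) = (-4 + H)/(H + √2*√H) + 11/4 = 11/4 + (-4 + H)/(H + √2*√H))
(-32532 + M(-54)) + 22211 = (-32532 + (-16 + 15*(-54) + 11*√2*√(-54))/(4*(-54 + √2*√(-54)))) + 22211 = (-32532 + (-16 - 810 + 11*√2*(3*I*√6))/(4*(-54 + √2*(3*I*√6)))) + 22211 = (-32532 + (-16 - 810 + 66*I*√3)/(4*(-54 + 6*I*√3))) + 22211 = (-32532 + (-826 + 66*I*√3)/(4*(-54 + 6*I*√3))) + 22211 = -10321 + (-826 + 66*I*√3)/(4*(-54 + 6*I*√3))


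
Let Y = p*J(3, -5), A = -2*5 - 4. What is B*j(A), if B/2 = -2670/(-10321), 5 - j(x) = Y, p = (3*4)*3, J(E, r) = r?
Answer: 987900/10321 ≈ 95.718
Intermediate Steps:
p = 36 (p = 12*3 = 36)
A = -14 (A = -10 - 4 = -14)
Y = -180 (Y = 36*(-5) = -180)
j(x) = 185 (j(x) = 5 - 1*(-180) = 5 + 180 = 185)
B = 5340/10321 (B = 2*(-2670/(-10321)) = 2*(-2670*(-1/10321)) = 2*(2670/10321) = 5340/10321 ≈ 0.51739)
B*j(A) = (5340/10321)*185 = 987900/10321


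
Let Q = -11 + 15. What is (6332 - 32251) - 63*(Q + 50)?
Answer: -29321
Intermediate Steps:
Q = 4
(6332 - 32251) - 63*(Q + 50) = (6332 - 32251) - 63*(4 + 50) = -25919 - 63*54 = -25919 - 3402 = -29321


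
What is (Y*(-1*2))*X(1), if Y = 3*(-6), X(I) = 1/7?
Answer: 36/7 ≈ 5.1429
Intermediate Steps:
X(I) = ⅐
Y = -18
(Y*(-1*2))*X(1) = -(-18)*2*(⅐) = -18*(-2)*(⅐) = 36*(⅐) = 36/7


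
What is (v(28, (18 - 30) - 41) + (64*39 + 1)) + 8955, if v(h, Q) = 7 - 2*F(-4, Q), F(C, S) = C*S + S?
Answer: 11141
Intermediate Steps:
F(C, S) = S + C*S
v(h, Q) = 7 + 6*Q (v(h, Q) = 7 - 2*Q*(1 - 4) = 7 - 2*Q*(-3) = 7 - (-6)*Q = 7 + 6*Q)
(v(28, (18 - 30) - 41) + (64*39 + 1)) + 8955 = ((7 + 6*((18 - 30) - 41)) + (64*39 + 1)) + 8955 = ((7 + 6*(-12 - 41)) + (2496 + 1)) + 8955 = ((7 + 6*(-53)) + 2497) + 8955 = ((7 - 318) + 2497) + 8955 = (-311 + 2497) + 8955 = 2186 + 8955 = 11141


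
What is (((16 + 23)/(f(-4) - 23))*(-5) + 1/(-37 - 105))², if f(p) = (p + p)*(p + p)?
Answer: 769008361/33895684 ≈ 22.688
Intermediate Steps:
f(p) = 4*p² (f(p) = (2*p)*(2*p) = 4*p²)
(((16 + 23)/(f(-4) - 23))*(-5) + 1/(-37 - 105))² = (((16 + 23)/(4*(-4)² - 23))*(-5) + 1/(-37 - 105))² = ((39/(4*16 - 23))*(-5) + 1/(-142))² = ((39/(64 - 23))*(-5) - 1/142)² = ((39/41)*(-5) - 1/142)² = (-195/41 - 1/142)² = (-27731/5822)² = 769008361/33895684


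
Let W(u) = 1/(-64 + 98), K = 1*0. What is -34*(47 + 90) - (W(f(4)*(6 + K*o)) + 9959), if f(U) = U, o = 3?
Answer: -496979/34 ≈ -14617.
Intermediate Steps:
K = 0
W(u) = 1/34
-34*(47 + 90) - (W(f(4)*(6 + K*o)) + 9959) = -34*(47 + 90) - (1/34 + 9959) = -34*137 - 1*338607/34 = -4658 - 338607/34 = -496979/34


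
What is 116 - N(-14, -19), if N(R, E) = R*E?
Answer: -150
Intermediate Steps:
N(R, E) = E*R
116 - N(-14, -19) = 116 - (-19)*(-14) = 116 - 1*266 = 116 - 266 = -150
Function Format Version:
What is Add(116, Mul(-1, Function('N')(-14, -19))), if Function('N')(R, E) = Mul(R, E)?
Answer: -150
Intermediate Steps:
Function('N')(R, E) = Mul(E, R)
Add(116, Mul(-1, Function('N')(-14, -19))) = Add(116, Mul(-1, Mul(-19, -14))) = Add(116, Mul(-1, 266)) = Add(116, -266) = -150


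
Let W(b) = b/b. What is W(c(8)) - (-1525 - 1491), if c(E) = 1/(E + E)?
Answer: 3017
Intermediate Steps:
c(E) = 1/(2*E)
W(b) = 1
W(c(8)) - (-1525 - 1491) = 1 - (-1525 - 1491) = 1 - 1*(-3016) = 1 + 3016 = 3017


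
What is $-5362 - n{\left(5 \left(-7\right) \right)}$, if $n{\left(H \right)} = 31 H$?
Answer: $-4277$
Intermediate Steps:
$-5362 - n{\left(5 \left(-7\right) \right)} = -5362 - 31 \cdot 5 \left(-7\right) = -5362 - 31 \left(-35\right) = -5362 - -1085 = -5362 + 1085 = -4277$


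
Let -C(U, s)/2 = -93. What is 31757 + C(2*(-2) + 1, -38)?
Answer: 31943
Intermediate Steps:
C(U, s) = 186 (C(U, s) = -2*(-93) = 186)
31757 + C(2*(-2) + 1, -38) = 31757 + 186 = 31943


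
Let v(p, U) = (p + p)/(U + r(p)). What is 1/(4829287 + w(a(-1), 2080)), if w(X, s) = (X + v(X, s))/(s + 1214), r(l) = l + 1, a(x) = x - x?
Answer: 1/4829287 ≈ 2.0707e-7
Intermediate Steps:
a(x) = 0
r(l) = 1 + l
v(p, U) = 2*p/(1 + U + p) (v(p, U) = (p + p)/(U + (1 + p)) = (2*p)/(1 + U + p) = 2*p/(1 + U + p))
w(X, s) = (X + 2*X/(1 + X + s))/(1214 + s) (w(X, s) = (X + 2*X/(1 + s + X))/(s + 1214) = (X + 2*X/(1 + X + s))/(1214 + s))
1/(4829287 + w(a(-1), 2080)) = 1/(4829287 + 0*(3 + 0 + 2080)/((1214 + 2080)*(1 + 0 + 2080))) = 1/(4829287 + 0*2083/(3294*2081)) = 1/(4829287 + 0*(1/3294)*(1/2081)*2083) = 1/(4829287 + 0) = 1/4829287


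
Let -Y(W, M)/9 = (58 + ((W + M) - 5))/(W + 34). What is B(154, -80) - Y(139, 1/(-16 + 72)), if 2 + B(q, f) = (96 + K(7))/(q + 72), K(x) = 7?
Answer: 9245245/1094744 ≈ 8.4451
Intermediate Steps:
B(q, f) = -2 + 103/(72 + q) (B(q, f) = -2 + (96 + 7)/(q + 72) = -2 + 103/(72 + q))
Y(W, M) = -9*(53 + M + W)/(34 + W) (Y(W, M) = -9*(58 + ((W + M) - 5))/(W + 34) = -9*(58 + ((M + W) - 5))/(34 + W) = -9*(58 + (-5 + M + W))/(34 + W) = -9*(53 + M + W)/(34 + W))
B(154, -80) - Y(139, 1/(-16 + 72)) = (-41 - 2*154)/(72 + 154) - 9*(-53 - 1/(-16 + 72) - 1*139)/(34 + 139) = (-41 - 308)/226 - 9*(-53 - 1/56 - 139)/173 = (1/226)*(-349) - 9*(-53 - 1*1/56 - 139)/173 = -349/226 - 9*(-53 - 1/56 - 139)/173 = -349/226 - 9*(-10753)/(173*56) = -349/226 - 1*(-96777/9688) = -349/226 + 96777/9688 = 9245245/1094744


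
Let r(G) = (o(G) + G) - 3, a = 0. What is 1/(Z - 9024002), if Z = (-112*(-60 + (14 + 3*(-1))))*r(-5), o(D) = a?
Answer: -1/9067906 ≈ -1.1028e-7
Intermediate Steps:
o(D) = 0
r(G) = -3 + G (r(G) = (0 + G) - 3 = G - 3 = -3 + G)
Z = -43904 (Z = (-112*(-60 + (14 + 3*(-1))))*(-3 - 5) = -112*(-60 + (14 - 3))*(-8) = -112*(-60 + 11)*(-8) = -112*(-49)*(-8) = 5488*(-8) = -43904)
1/(Z - 9024002) = 1/(-43904 - 9024002) = 1/(-9067906) = -1/9067906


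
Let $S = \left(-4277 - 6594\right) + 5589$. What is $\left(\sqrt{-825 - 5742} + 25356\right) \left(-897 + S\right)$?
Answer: $-156674724 - 6179 i \sqrt{6567} \approx -1.5667 \cdot 10^{8} - 5.0073 \cdot 10^{5} i$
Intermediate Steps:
$S = -5282$ ($S = -10871 + 5589 = -5282$)
$\left(\sqrt{-825 - 5742} + 25356\right) \left(-897 + S\right) = \left(\sqrt{-825 - 5742} + 25356\right) \left(-897 - 5282\right) = \left(\sqrt{-6567} + 25356\right) \left(-6179\right) = \left(i \sqrt{6567} + 25356\right) \left(-6179\right) = \left(25356 + i \sqrt{6567}\right) \left(-6179\right) = -156674724 - 6179 i \sqrt{6567}$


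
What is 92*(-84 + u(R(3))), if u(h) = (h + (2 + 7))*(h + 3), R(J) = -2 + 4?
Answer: -2668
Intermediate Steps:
R(J) = 2
u(h) = (3 + h)*(9 + h) (u(h) = (h + 9)*(3 + h) = (9 + h)*(3 + h) = (3 + h)*(9 + h))
92*(-84 + u(R(3))) = 92*(-84 + (27 + 2**2 + 12*2)) = 92*(-84 + (27 + 4 + 24)) = 92*(-84 + 55) = 92*(-29) = -2668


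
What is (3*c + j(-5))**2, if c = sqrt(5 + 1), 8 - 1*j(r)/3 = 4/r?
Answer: 18774/25 + 792*sqrt(6)/5 ≈ 1139.0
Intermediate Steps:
j(r) = 24 - 12/r
c = sqrt(6) ≈ 2.4495
(3*c + j(-5))**2 = (3*sqrt(6) + (24 - 12/(-5)))**2 = (3*sqrt(6) + (24 - 12*(-1/5)))**2 = (3*sqrt(6) + (24 + 12/5))**2 = (3*sqrt(6) + 132/5)**2 = (132/5 + 3*sqrt(6))**2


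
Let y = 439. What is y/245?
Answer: 439/245 ≈ 1.7918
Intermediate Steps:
y/245 = 439/245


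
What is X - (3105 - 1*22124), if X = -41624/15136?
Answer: 76065/4 ≈ 19016.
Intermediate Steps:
X = -11/4 (X = -41624*1/15136 = -11/4 ≈ -2.7500)
X - (3105 - 1*22124) = -11/4 - (3105 - 1*22124) = -11/4 - (3105 - 22124) = -11/4 - 1*(-19019) = -11/4 + 19019 = 76065/4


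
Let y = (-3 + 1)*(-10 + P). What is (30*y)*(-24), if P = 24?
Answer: 20160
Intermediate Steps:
y = -28 (y = (-3 + 1)*(-10 + 24) = -2*14 = -28)
(30*y)*(-24) = (30*(-28))*(-24) = -840*(-24) = 20160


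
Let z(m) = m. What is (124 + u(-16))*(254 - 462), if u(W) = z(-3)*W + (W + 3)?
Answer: -33072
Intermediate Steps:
u(W) = 3 - 2*W (u(W) = -3*W + (W + 3) = -3*W + (3 + W) = 3 - 2*W)
(124 + u(-16))*(254 - 462) = (124 + (3 - 2*(-16)))*(254 - 462) = (124 + (3 + 32))*(-208) = (124 + 35)*(-208) = 159*(-208) = -33072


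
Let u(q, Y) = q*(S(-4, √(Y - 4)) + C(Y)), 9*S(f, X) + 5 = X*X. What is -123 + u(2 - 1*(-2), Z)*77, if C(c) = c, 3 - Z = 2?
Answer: -799/9 ≈ -88.778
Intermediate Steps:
Z = 1 (Z = 3 - 1*2 = 3 - 2 = 1)
S(f, X) = -5/9 + X²/9 (S(f, X) = -5/9 + (X*X)/9 = -5/9 + X²/9)
u(q, Y) = q*(-1 + 10*Y/9) (u(q, Y) = q*((-5/9 + (√(Y - 4))²/9) + Y) = q*((-5/9 + (√(-4 + Y))²/9) + Y) = q*((-5/9 + (-4 + Y)/9) + Y) = q*((-5/9 + (-4/9 + Y/9)) + Y) = q*((-1 + Y/9) + Y) = q*(-1 + 10*Y/9))
-123 + u(2 - 1*(-2), Z)*77 = -123 + ((2 - 1*(-2))*(-9 + 10*1)/9)*77 = -123 + ((2 + 2)*(-9 + 10)/9)*77 = -123 + ((⅑)*4*1)*77 = -123 + (4/9)*77 = -123 + 308/9 = -799/9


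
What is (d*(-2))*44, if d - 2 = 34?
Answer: -3168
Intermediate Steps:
d = 36 (d = 2 + 34 = 36)
(d*(-2))*44 = (36*(-2))*44 = -72*44 = -3168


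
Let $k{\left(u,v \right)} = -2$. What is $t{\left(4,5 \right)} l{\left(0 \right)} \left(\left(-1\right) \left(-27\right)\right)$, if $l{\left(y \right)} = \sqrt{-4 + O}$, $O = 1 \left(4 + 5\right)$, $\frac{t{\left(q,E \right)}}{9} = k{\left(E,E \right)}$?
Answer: $- 486 \sqrt{5} \approx -1086.7$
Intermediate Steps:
$t{\left(q,E \right)} = -18$ ($t{\left(q,E \right)} = 9 \left(-2\right) = -18$)
$O = 9$ ($O = 1 \cdot 9 = 9$)
$l{\left(y \right)} = \sqrt{5}$ ($l{\left(y \right)} = \sqrt{-4 + 9} = \sqrt{5}$)
$t{\left(4,5 \right)} l{\left(0 \right)} \left(\left(-1\right) \left(-27\right)\right) = - 18 \sqrt{5} \left(\left(-1\right) \left(-27\right)\right) = - 18 \sqrt{5} \cdot 27 = - 486 \sqrt{5}$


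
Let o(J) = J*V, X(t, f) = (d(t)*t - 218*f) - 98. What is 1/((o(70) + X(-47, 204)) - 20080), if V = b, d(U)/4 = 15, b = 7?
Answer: -1/66980 ≈ -1.4930e-5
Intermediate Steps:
d(U) = 60 (d(U) = 4*15 = 60)
X(t, f) = -98 - 218*f + 60*t (X(t, f) = (60*t - 218*f) - 98 = (-218*f + 60*t) - 98 = -98 - 218*f + 60*t)
V = 7
o(J) = 7*J (o(J) = J*7 = 7*J)
1/((o(70) + X(-47, 204)) - 20080) = 1/((7*70 + (-98 - 218*204 + 60*(-47))) - 20080) = 1/((490 + (-98 - 44472 - 2820)) - 20080) = 1/((490 - 47390) - 20080) = 1/(-46900 - 20080) = 1/(-66980) = -1/66980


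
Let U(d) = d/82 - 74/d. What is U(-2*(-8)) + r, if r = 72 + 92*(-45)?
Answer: -1335757/328 ≈ -4072.4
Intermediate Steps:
U(d) = -74/d + d/82 (U(d) = d*(1/82) - 74/d = d/82 - 74/d = -74/d + d/82)
r = -4068 (r = 72 - 4140 = -4068)
U(-2*(-8)) + r = (-74/((-2*(-8))) + (-2*(-8))/82) - 4068 = (-74/16 + (1/82)*16) - 4068 = (-74*1/16 + 8/41) - 4068 = (-37/8 + 8/41) - 4068 = -1453/328 - 4068 = -1335757/328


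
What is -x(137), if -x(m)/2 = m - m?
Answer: 0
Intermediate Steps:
x(m) = 0 (x(m) = -2*(m - m) = -2*0 = 0)
-x(137) = -1*0 = 0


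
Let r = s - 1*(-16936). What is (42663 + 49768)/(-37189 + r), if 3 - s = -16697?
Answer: -92431/3553 ≈ -26.015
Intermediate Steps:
s = 16700 (s = 3 - 1*(-16697) = 3 + 16697 = 16700)
r = 33636 (r = 16700 - 1*(-16936) = 16700 + 16936 = 33636)
(42663 + 49768)/(-37189 + r) = (42663 + 49768)/(-37189 + 33636) = 92431/(-3553) = 92431*(-1/3553) = -92431/3553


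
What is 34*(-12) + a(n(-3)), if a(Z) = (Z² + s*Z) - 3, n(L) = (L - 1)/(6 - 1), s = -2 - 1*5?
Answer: -10119/25 ≈ -404.76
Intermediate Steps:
s = -7 (s = -2 - 5 = -7)
n(L) = -⅕ + L/5 (n(L) = (-1 + L)/5 = (-1 + L)*(⅕) = -⅕ + L/5)
a(Z) = -3 + Z² - 7*Z (a(Z) = (Z² - 7*Z) - 3 = -3 + Z² - 7*Z)
34*(-12) + a(n(-3)) = 34*(-12) + (-3 + (-⅕ + (⅕)*(-3))² - 7*(-⅕ + (⅕)*(-3))) = -408 + (-3 + (-⅕ - ⅗)² - 7*(-⅕ - ⅗)) = -408 + (-3 + (-⅘)² - 7*(-⅘)) = -408 + (-3 + 16/25 + 28/5) = -408 + 81/25 = -10119/25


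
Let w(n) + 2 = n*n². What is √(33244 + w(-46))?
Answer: I*√64094 ≈ 253.17*I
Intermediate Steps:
w(n) = -2 + n³ (w(n) = -2 + n*n² = -2 + n³)
√(33244 + w(-46)) = √(33244 + (-2 + (-46)³)) = √(33244 + (-2 - 97336)) = √(33244 - 97338) = √(-64094) = I*√64094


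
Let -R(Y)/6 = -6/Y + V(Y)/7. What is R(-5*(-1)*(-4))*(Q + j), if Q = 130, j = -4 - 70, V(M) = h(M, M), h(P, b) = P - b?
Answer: -504/5 ≈ -100.80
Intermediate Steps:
V(M) = 0 (V(M) = M - M = 0)
j = -74
R(Y) = 36/Y (R(Y) = -6*(-6/Y + 0/7) = -6*(-6/Y + 0*(⅐)) = -6*(-6/Y + 0) = -(-36)/Y = 36/Y)
R(-5*(-1)*(-4))*(Q + j) = (36/((-5*(-1)*(-4))))*(130 - 74) = (36/((5*(-4))))*56 = (36/(-20))*56 = (36*(-1/20))*56 = -9/5*56 = -504/5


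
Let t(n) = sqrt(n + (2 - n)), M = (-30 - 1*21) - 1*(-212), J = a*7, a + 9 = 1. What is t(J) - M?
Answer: -161 + sqrt(2) ≈ -159.59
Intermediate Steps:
a = -8 (a = -9 + 1 = -8)
J = -56 (J = -8*7 = -56)
M = 161 (M = (-30 - 21) + 212 = -51 + 212 = 161)
t(n) = sqrt(2)
t(J) - M = sqrt(2) - 1*161 = sqrt(2) - 161 = -161 + sqrt(2)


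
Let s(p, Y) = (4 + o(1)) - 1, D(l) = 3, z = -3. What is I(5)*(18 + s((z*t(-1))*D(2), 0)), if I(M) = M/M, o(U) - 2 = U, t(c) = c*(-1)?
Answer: 24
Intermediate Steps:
t(c) = -c
o(U) = 2 + U
I(M) = 1
s(p, Y) = 6 (s(p, Y) = (4 + (2 + 1)) - 1 = (4 + 3) - 1 = 7 - 1 = 6)
I(5)*(18 + s((z*t(-1))*D(2), 0)) = 1*(18 + 6) = 1*24 = 24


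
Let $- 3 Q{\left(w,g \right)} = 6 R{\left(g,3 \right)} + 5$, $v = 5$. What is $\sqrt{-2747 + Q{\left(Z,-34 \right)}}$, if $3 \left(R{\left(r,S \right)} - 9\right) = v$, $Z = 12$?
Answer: $i \sqrt{2770} \approx 52.631 i$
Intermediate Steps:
$R{\left(r,S \right)} = \frac{32}{3}$ ($R{\left(r,S \right)} = 9 + \frac{1}{3} \cdot 5 = 9 + \frac{5}{3} = \frac{32}{3}$)
$Q{\left(w,g \right)} = -23$ ($Q{\left(w,g \right)} = - \frac{6 \cdot \frac{32}{3} + 5}{3} = - \frac{64 + 5}{3} = \left(- \frac{1}{3}\right) 69 = -23$)
$\sqrt{-2747 + Q{\left(Z,-34 \right)}} = \sqrt{-2747 - 23} = \sqrt{-2770} = i \sqrt{2770}$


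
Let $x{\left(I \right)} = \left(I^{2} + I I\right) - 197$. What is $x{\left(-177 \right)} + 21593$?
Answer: $84054$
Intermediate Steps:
$x{\left(I \right)} = -197 + 2 I^{2}$ ($x{\left(I \right)} = \left(I^{2} + I^{2}\right) - 197 = 2 I^{2} - 197 = -197 + 2 I^{2}$)
$x{\left(-177 \right)} + 21593 = \left(-197 + 2 \left(-177\right)^{2}\right) + 21593 = \left(-197 + 2 \cdot 31329\right) + 21593 = \left(-197 + 62658\right) + 21593 = 62461 + 21593 = 84054$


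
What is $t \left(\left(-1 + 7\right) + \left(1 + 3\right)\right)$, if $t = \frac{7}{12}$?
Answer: $\frac{35}{6} \approx 5.8333$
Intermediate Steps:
$t = \frac{7}{12}$ ($t = 7 \cdot \frac{1}{12} = \frac{7}{12} \approx 0.58333$)
$t \left(\left(-1 + 7\right) + \left(1 + 3\right)\right) = \frac{7 \left(\left(-1 + 7\right) + \left(1 + 3\right)\right)}{12} = \frac{7 \left(6 + 4\right)}{12} = \frac{7}{12} \cdot 10 = \frac{35}{6}$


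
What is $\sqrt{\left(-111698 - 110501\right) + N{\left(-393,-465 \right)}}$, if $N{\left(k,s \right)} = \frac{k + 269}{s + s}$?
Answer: $\frac{i \sqrt{49994745}}{15} \approx 471.38 i$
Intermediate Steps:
$N{\left(k,s \right)} = \frac{269 + k}{2 s}$
$\sqrt{\left(-111698 - 110501\right) + N{\left(-393,-465 \right)}} = \sqrt{\left(-111698 - 110501\right) + \frac{269 - 393}{2 \left(-465\right)}} = \sqrt{-222199 + \frac{1}{2} \left(- \frac{1}{465}\right) \left(-124\right)} = \sqrt{-222199 + \frac{2}{15}} = \sqrt{- \frac{3332983}{15}} = \frac{i \sqrt{49994745}}{15}$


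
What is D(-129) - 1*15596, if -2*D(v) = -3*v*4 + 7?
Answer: -32747/2 ≈ -16374.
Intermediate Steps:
D(v) = -7/2 + 6*v (D(v) = -(-3*v*4 + 7)/2 = -(-12*v + 7)/2 = -(7 - 12*v)/2 = -7/2 + 6*v)
D(-129) - 1*15596 = (-7/2 + 6*(-129)) - 1*15596 = (-7/2 - 774) - 15596 = -1555/2 - 15596 = -32747/2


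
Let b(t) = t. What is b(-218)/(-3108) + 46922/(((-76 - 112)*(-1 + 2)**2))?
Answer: -9112037/36519 ≈ -249.51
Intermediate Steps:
b(-218)/(-3108) + 46922/(((-76 - 112)*(-1 + 2)**2)) = -218/(-3108) + 46922/(((-76 - 112)*(-1 + 2)**2)) = -218*(-1/3108) + 46922/((-188*1**2)) = 109/1554 + 46922/((-188*1)) = 109/1554 + 46922/(-188) = 109/1554 + 46922*(-1/188) = 109/1554 - 23461/94 = -9112037/36519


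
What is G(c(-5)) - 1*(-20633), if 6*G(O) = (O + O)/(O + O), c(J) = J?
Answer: 123799/6 ≈ 20633.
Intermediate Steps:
G(O) = ⅙ (G(O) = ((O + O)/(O + O))/6 = ((2*O)/((2*O)))/6 = ((2*O)*(1/(2*O)))/6 = (⅙)*1 = ⅙)
G(c(-5)) - 1*(-20633) = ⅙ - 1*(-20633) = ⅙ + 20633 = 123799/6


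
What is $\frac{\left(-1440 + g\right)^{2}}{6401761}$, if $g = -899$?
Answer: $\frac{5470921}{6401761} \approx 0.8546$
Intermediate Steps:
$\frac{\left(-1440 + g\right)^{2}}{6401761} = \frac{\left(-1440 - 899\right)^{2}}{6401761} = \left(-2339\right)^{2} \cdot \frac{1}{6401761} = 5470921 \cdot \frac{1}{6401761} = \frac{5470921}{6401761}$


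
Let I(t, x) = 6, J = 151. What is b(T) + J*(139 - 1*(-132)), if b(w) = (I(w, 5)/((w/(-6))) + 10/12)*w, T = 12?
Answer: 40895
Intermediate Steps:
b(w) = w*(5/6 - 36/w) (b(w) = (6/((w/(-6))) + 10/12)*w = (6/((w*(-1/6))) + 10*(1/12))*w = (6/((-w/6)) + 5/6)*w = (6*(-6/w) + 5/6)*w = (-36/w + 5/6)*w = (5/6 - 36/w)*w = w*(5/6 - 36/w))
b(T) + J*(139 - 1*(-132)) = (-36 + (5/6)*12) + 151*(139 - 1*(-132)) = (-36 + 10) + 151*(139 + 132) = -26 + 151*271 = -26 + 40921 = 40895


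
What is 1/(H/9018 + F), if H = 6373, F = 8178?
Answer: 9018/73755577 ≈ 0.00012227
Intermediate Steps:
1/(H/9018 + F) = 1/(6373/9018 + 8178) = 1/(73755577/9018) = 9018/73755577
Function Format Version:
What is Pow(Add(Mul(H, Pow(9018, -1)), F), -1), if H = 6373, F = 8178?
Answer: Rational(9018, 73755577) ≈ 0.00012227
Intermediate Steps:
Pow(Add(Mul(H, Pow(9018, -1)), F), -1) = Pow(Add(Mul(6373, Pow(9018, -1)), 8178), -1) = Pow(Add(Mul(6373, Rational(1, 9018)), 8178), -1) = Pow(Add(Rational(6373, 9018), 8178), -1) = Pow(Rational(73755577, 9018), -1) = Rational(9018, 73755577)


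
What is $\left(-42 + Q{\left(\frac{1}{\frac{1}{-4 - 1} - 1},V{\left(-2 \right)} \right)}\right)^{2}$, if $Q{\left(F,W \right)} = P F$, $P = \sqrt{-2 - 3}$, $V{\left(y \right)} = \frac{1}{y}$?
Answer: $\frac{63379}{36} + 70 i \sqrt{5} \approx 1760.5 + 156.52 i$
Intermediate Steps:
$P = i \sqrt{5}$ ($P = \sqrt{-5} = i \sqrt{5} \approx 2.2361 i$)
$Q{\left(F,W \right)} = i F \sqrt{5}$ ($Q{\left(F,W \right)} = i \sqrt{5} F = i F \sqrt{5}$)
$\left(-42 + Q{\left(\frac{1}{\frac{1}{-4 - 1} - 1},V{\left(-2 \right)} \right)}\right)^{2} = \left(-42 + \frac{i \sqrt{5}}{\frac{1}{-4 - 1} - 1}\right)^{2} = \left(-42 + \frac{i \sqrt{5}}{\frac{1}{-5} - 1}\right)^{2} = \left(-42 + \frac{i \sqrt{5}}{- \frac{1}{5} - 1}\right)^{2} = \left(-42 + \frac{i \sqrt{5}}{- \frac{6}{5}}\right)^{2} = \left(-42 + i \left(- \frac{5}{6}\right) \sqrt{5}\right)^{2} = \left(-42 - \frac{5 i \sqrt{5}}{6}\right)^{2}$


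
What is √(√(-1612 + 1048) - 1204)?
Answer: √(-1204 + 2*I*√141) ≈ 0.3422 + 34.7*I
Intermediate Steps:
√(√(-1612 + 1048) - 1204) = √(√(-564) - 1204) = √(2*I*√141 - 1204) = √(-1204 + 2*I*√141)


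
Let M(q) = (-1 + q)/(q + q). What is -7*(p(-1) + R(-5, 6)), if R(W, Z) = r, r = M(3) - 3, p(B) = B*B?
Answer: 35/3 ≈ 11.667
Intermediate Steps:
M(q) = (-1 + q)/(2*q) (M(q) = (-1 + q)/((2*q)) = (-1 + q)*(1/(2*q)) = (-1 + q)/(2*q))
p(B) = B²
r = -8/3 (r = (½)*(-1 + 3)/3 - 3 = (½)*(⅓)*2 - 3 = ⅓ - 3 = -8/3 ≈ -2.6667)
R(W, Z) = -8/3
-7*(p(-1) + R(-5, 6)) = -7*((-1)² - 8/3) = -7*(1 - 8/3) = -7*(-5/3) = 35/3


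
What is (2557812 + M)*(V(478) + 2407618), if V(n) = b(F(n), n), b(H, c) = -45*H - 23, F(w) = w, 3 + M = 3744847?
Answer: 15038672941760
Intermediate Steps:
M = 3744844 (M = -3 + 3744847 = 3744844)
b(H, c) = -23 - 45*H
V(n) = -23 - 45*n
(2557812 + M)*(V(478) + 2407618) = (2557812 + 3744844)*((-23 - 45*478) + 2407618) = 6302656*((-23 - 21510) + 2407618) = 6302656*(-21533 + 2407618) = 6302656*2386085 = 15038672941760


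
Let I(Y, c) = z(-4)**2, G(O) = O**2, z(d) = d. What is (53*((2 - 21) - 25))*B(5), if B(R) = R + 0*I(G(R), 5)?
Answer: -11660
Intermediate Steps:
I(Y, c) = 16 (I(Y, c) = (-4)**2 = 16)
B(R) = R (B(R) = R + 0*16 = R + 0 = R)
(53*((2 - 21) - 25))*B(5) = (53*((2 - 21) - 25))*5 = (53*(-19 - 25))*5 = (53*(-44))*5 = -2332*5 = -11660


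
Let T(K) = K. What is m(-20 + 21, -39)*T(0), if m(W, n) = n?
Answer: 0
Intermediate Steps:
m(-20 + 21, -39)*T(0) = -39*0 = 0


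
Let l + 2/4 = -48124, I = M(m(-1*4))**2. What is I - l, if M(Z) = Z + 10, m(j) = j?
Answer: 96321/2 ≈ 48161.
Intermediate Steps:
M(Z) = 10 + Z
I = 36 (I = (10 - 1*4)**2 = (10 - 4)**2 = 6**2 = 36)
l = -96249/2 (l = -1/2 - 48124 = -96249/2 ≈ -48125.)
I - l = 36 - 1*(-96249/2) = 36 + 96249/2 = 96321/2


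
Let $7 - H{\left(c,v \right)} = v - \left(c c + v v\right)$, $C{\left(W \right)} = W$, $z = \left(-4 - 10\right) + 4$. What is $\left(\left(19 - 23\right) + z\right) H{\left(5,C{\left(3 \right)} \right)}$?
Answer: $-532$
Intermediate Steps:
$z = -10$ ($z = -14 + 4 = -10$)
$H{\left(c,v \right)} = 7 + c^{2} + v^{2} - v$ ($H{\left(c,v \right)} = 7 - \left(v - \left(c c + v v\right)\right) = 7 - \left(v - \left(c^{2} + v^{2}\right)\right) = 7 - \left(v - c^{2} - v^{2}\right) = 7 + \left(c^{2} + v^{2} - v\right) = 7 + c^{2} + v^{2} - v$)
$\left(\left(19 - 23\right) + z\right) H{\left(5,C{\left(3 \right)} \right)} = \left(\left(19 - 23\right) - 10\right) \left(7 + 5^{2} + 3^{2} - 3\right) = \left(-4 - 10\right) \left(7 + 25 + 9 - 3\right) = \left(-14\right) 38 = -532$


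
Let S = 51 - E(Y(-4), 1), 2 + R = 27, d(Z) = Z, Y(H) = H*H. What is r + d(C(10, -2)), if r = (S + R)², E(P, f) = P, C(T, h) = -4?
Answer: 3596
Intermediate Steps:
Y(H) = H²
R = 25 (R = -2 + 27 = 25)
S = 35 (S = 51 - 1*(-4)² = 51 - 1*16 = 51 - 16 = 35)
r = 3600 (r = (35 + 25)² = 60² = 3600)
r + d(C(10, -2)) = 3600 - 4 = 3596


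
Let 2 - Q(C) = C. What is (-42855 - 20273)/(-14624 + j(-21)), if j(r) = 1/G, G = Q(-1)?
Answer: 189384/43871 ≈ 4.3168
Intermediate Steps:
Q(C) = 2 - C
G = 3 (G = 2 - 1*(-1) = 2 + 1 = 3)
j(r) = 1/3
(-42855 - 20273)/(-14624 + j(-21)) = (-42855 - 20273)/(-14624 + 1/3) = -63128/(-43871/3) = -63128*(-3/43871) = 189384/43871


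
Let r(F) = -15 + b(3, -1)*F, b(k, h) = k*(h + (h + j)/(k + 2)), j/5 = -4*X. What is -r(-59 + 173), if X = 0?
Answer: 2127/5 ≈ 425.40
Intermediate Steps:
j = 0 (j = 5*(-4*0) = 5*0 = 0)
b(k, h) = k*(h + h/(2 + k)) (b(k, h) = k*(h + (h + 0)/(k + 2)) = k*(h + h/(2 + k)))
r(F) = -15 - 18*F/5 (r(F) = -15 + (-1*3*(3 + 3)/(2 + 3))*F = -15 + (-1*3*6/5)*F = -15 + (-1*3*⅕*6)*F = -15 - 18*F/5)
-r(-59 + 173) = -(-15 - 18*(-59 + 173)/5) = -(-15 - 18/5*114) = -(-15 - 2052/5) = -1*(-2127/5) = 2127/5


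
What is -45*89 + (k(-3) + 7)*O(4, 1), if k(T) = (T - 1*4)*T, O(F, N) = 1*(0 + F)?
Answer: -3893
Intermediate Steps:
O(F, N) = F (O(F, N) = 1*F = F)
k(T) = T*(-4 + T) (k(T) = (T - 4)*T = (-4 + T)*T = T*(-4 + T))
-45*89 + (k(-3) + 7)*O(4, 1) = -45*89 + (-3*(-4 - 3) + 7)*4 = -4005 + (-3*(-7) + 7)*4 = -4005 + (21 + 7)*4 = -4005 + 28*4 = -4005 + 112 = -3893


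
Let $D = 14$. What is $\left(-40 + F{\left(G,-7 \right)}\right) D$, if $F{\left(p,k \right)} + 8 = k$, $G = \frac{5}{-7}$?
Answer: $-770$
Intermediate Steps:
$G = - \frac{5}{7}$ ($G = 5 \left(- \frac{1}{7}\right) = - \frac{5}{7} \approx -0.71429$)
$F{\left(p,k \right)} = -8 + k$
$\left(-40 + F{\left(G,-7 \right)}\right) D = \left(-40 - 15\right) 14 = \left(-55\right) 14 = -770$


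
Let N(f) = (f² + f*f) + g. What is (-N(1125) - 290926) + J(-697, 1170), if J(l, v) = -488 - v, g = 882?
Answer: -2824716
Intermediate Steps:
N(f) = 882 + 2*f² (N(f) = (f² + f*f) + 882 = (f² + f²) + 882 = 2*f² + 882 = 882 + 2*f²)
(-N(1125) - 290926) + J(-697, 1170) = (-(882 + 2*1125²) - 290926) + (-488 - 1*1170) = (-(882 + 2*1265625) - 290926) + (-488 - 1170) = (-(882 + 2531250) - 290926) - 1658 = (-1*2532132 - 290926) - 1658 = (-2532132 - 290926) - 1658 = -2823058 - 1658 = -2824716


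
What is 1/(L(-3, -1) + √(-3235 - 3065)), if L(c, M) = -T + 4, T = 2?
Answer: 1/3152 - 15*I*√7/3152 ≈ 0.00031726 - 0.012591*I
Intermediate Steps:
L(c, M) = 2 (L(c, M) = -1*2 + 4 = -2 + 4 = 2)
1/(L(-3, -1) + √(-3235 - 3065)) = 1/(2 + √(-3235 - 3065)) = 1/(2 + √(-6300)) = 1/(2 + 30*I*√7)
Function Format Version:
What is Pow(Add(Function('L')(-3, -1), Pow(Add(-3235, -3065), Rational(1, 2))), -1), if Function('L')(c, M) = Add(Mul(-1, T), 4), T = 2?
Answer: Add(Rational(1, 3152), Mul(Rational(-15, 3152), I, Pow(7, Rational(1, 2)))) ≈ Add(0.00031726, Mul(-0.012591, I))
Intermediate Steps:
Function('L')(c, M) = 2 (Function('L')(c, M) = Add(Mul(-1, 2), 4) = Add(-2, 4) = 2)
Pow(Add(Function('L')(-3, -1), Pow(Add(-3235, -3065), Rational(1, 2))), -1) = Pow(Add(2, Pow(Add(-3235, -3065), Rational(1, 2))), -1) = Pow(Add(2, Pow(-6300, Rational(1, 2))), -1) = Pow(Add(2, Mul(30, I, Pow(7, Rational(1, 2)))), -1)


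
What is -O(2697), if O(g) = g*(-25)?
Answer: 67425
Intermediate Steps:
O(g) = -25*g
-O(2697) = -(-25)*2697 = -1*(-67425) = 67425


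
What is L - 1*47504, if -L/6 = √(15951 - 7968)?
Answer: -47504 - 18*√887 ≈ -48040.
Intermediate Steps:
L = -18*√887 (L = -6*√(15951 - 7968) = -18*√887 ≈ -536.09)
L - 1*47504 = -18*√887 - 1*47504 = -18*√887 - 47504 = -47504 - 18*√887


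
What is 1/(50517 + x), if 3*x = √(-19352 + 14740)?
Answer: 454653/22967710213 - 6*I*√1153/22967710213 ≈ 1.9795e-5 - 8.8705e-9*I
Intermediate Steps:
x = 2*I*√1153/3 (x = √(-19352 + 14740)/3 = √(-4612)/3 = (2*I*√1153)/3 = 2*I*√1153/3 ≈ 22.637*I)
1/(50517 + x) = 1/(50517 + 2*I*√1153/3)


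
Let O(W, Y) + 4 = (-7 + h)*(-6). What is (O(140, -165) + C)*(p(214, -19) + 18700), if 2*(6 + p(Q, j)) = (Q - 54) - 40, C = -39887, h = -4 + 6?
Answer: -747553194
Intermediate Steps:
h = 2
p(Q, j) = -53 + Q/2 (p(Q, j) = -6 + ((Q - 54) - 40)/2 = -6 + ((-54 + Q) - 40)/2 = -6 + (-94 + Q)/2 = -6 + (-47 + Q/2) = -53 + Q/2)
O(W, Y) = 26 (O(W, Y) = -4 + (-7 + 2)*(-6) = -4 - 5*(-6) = -4 + 30 = 26)
(O(140, -165) + C)*(p(214, -19) + 18700) = (26 - 39887)*((-53 + (½)*214) + 18700) = -39861*((-53 + 107) + 18700) = -39861*(54 + 18700) = -39861*18754 = -747553194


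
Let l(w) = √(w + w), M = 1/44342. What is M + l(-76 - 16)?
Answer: 1/44342 + 2*I*√46 ≈ 2.2552e-5 + 13.565*I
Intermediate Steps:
M = 1/44342 ≈ 2.2552e-5
l(w) = √2*√w (l(w) = √(2*w) = √2*√w)
M + l(-76 - 16) = 1/44342 + √2*√(-76 - 16) = 1/44342 + √2*√(-92) = 1/44342 + √2*(2*I*√23) = 1/44342 + 2*I*√46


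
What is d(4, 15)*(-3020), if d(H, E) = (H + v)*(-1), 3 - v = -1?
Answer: 24160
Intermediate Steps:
v = 4 (v = 3 - 1*(-1) = 3 + 1 = 4)
d(H, E) = -4 - H (d(H, E) = (H + 4)*(-1) = (4 + H)*(-1) = -4 - H)
d(4, 15)*(-3020) = (-4 - 1*4)*(-3020) = (-4 - 4)*(-3020) = -8*(-3020) = 24160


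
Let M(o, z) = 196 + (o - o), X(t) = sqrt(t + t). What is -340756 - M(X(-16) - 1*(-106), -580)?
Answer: -340952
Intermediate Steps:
X(t) = sqrt(2)*sqrt(t) (X(t) = sqrt(2*t) = sqrt(2)*sqrt(t))
M(o, z) = 196 (M(o, z) = 196 + 0 = 196)
-340756 - M(X(-16) - 1*(-106), -580) = -340756 - 1*196 = -340756 - 196 = -340952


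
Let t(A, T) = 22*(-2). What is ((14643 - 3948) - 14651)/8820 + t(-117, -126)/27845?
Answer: -1105429/2455929 ≈ -0.45011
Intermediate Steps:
t(A, T) = -44
((14643 - 3948) - 14651)/8820 + t(-117, -126)/27845 = ((14643 - 3948) - 14651)/8820 - 44/27845 = (10695 - 14651)*(1/8820) - 44*1/27845 = -3956*1/8820 - 44/27845 = -989/2205 - 44/27845 = -1105429/2455929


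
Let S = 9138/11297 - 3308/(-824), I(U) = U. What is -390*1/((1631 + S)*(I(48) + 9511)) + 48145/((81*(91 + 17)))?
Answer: 224009366303755/40702935241188 ≈ 5.5035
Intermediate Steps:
S = 11225047/2327182 (S = 9138*(1/11297) - 3308*(-1/824) = 9138/11297 + 827/206 = 11225047/2327182 ≈ 4.8234)
-390*1/((1631 + S)*(I(48) + 9511)) + 48145/((81*(91 + 17))) = -390*1/((48 + 9511)*(1631 + 11225047/2327182)) + 48145/((81*(91 + 17))) = -390/((3806858889/2327182)*9559) + 48145/((81*108)) = -390/41875447779/2678 + 48145/8748 = -390*2678/41875447779 + 48145*(1/8748) = -348140/13958482593 + 48145/8748 = 224009366303755/40702935241188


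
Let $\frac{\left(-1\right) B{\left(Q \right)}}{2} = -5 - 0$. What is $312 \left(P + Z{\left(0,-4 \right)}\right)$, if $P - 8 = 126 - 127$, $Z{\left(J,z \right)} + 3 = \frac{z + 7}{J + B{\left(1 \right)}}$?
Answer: $\frac{6708}{5} \approx 1341.6$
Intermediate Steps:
$B{\left(Q \right)} = 10$ ($B{\left(Q \right)} = - 2 \left(-5 - 0\right) = - 2 \left(-5 + 0\right) = \left(-2\right) \left(-5\right) = 10$)
$Z{\left(J,z \right)} = -3 + \frac{7 + z}{10 + J}$ ($Z{\left(J,z \right)} = -3 + \frac{z + 7}{J + 10} = -3 + \frac{7 + z}{10 + J}$)
$P = 7$ ($P = 8 + \left(126 - 127\right) = 8 - 1 = 7$)
$312 \left(P + Z{\left(0,-4 \right)}\right) = 312 \left(7 + \frac{-23 - 4 - 0}{10 + 0}\right) = 312 \left(7 + \frac{-23 - 4 + 0}{10}\right) = 312 \left(7 + \frac{1}{10} \left(-27\right)\right) = 312 \left(7 - \frac{27}{10}\right) = 312 \cdot \frac{43}{10} = \frac{6708}{5}$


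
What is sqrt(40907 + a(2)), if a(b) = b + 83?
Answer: 4*sqrt(2562) ≈ 202.46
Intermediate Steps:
a(b) = 83 + b
sqrt(40907 + a(2)) = sqrt(40907 + (83 + 2)) = sqrt(40907 + 85) = sqrt(40992) = 4*sqrt(2562)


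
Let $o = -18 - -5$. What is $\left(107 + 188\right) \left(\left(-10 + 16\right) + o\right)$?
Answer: $-2065$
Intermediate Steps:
$o = -13$ ($o = -18 + 5 = -13$)
$\left(107 + 188\right) \left(\left(-10 + 16\right) + o\right) = \left(107 + 188\right) \left(\left(-10 + 16\right) - 13\right) = 295 \left(6 - 13\right) = 295 \left(-7\right) = -2065$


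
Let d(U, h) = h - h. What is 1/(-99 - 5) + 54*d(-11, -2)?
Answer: -1/104 ≈ -0.0096154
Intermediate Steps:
d(U, h) = 0
1/(-99 - 5) + 54*d(-11, -2) = 1/(-99 - 5) + 54*0 = 1/(-104) + 0 = -1/104 + 0 = -1/104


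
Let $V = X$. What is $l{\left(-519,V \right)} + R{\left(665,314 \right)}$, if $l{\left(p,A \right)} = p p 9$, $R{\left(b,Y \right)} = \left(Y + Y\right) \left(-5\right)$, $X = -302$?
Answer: $2421109$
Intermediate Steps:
$R{\left(b,Y \right)} = - 10 Y$ ($R{\left(b,Y \right)} = 2 Y \left(-5\right) = - 10 Y$)
$V = -302$
$l{\left(p,A \right)} = 9 p^{2}$ ($l{\left(p,A \right)} = p^{2} \cdot 9 = 9 p^{2}$)
$l{\left(-519,V \right)} + R{\left(665,314 \right)} = 9 \left(-519\right)^{2} - 3140 = 9 \cdot 269361 - 3140 = 2424249 - 3140 = 2421109$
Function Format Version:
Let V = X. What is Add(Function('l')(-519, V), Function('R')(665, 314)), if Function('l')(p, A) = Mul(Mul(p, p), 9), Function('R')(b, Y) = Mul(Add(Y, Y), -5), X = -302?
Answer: 2421109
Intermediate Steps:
Function('R')(b, Y) = Mul(-10, Y) (Function('R')(b, Y) = Mul(Mul(2, Y), -5) = Mul(-10, Y))
V = -302
Function('l')(p, A) = Mul(9, Pow(p, 2)) (Function('l')(p, A) = Mul(Pow(p, 2), 9) = Mul(9, Pow(p, 2)))
Add(Function('l')(-519, V), Function('R')(665, 314)) = Add(Mul(9, Pow(-519, 2)), Mul(-10, 314)) = Add(Mul(9, 269361), -3140) = Add(2424249, -3140) = 2421109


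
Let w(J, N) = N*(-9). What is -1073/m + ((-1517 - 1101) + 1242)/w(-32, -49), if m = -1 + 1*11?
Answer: -486953/4410 ≈ -110.42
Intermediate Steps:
w(J, N) = -9*N
m = 10 (m = -1 + 11 = 10)
-1073/m + ((-1517 - 1101) + 1242)/w(-32, -49) = -1073/10 + ((-1517 - 1101) + 1242)/((-9*(-49))) = -1073*⅒ + (-2618 + 1242)/441 = -1073/10 - 1376*1/441 = -1073/10 - 1376/441 = -486953/4410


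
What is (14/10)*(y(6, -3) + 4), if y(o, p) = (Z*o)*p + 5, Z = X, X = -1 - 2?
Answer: 441/5 ≈ 88.200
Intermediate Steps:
X = -3
Z = -3
y(o, p) = 5 - 3*o*p (y(o, p) = (-3*o)*p + 5 = -3*o*p + 5 = 5 - 3*o*p)
(14/10)*(y(6, -3) + 4) = (14/10)*((5 - 3*6*(-3)) + 4) = (14*(⅒))*((5 + 54) + 4) = 7*(59 + 4)/5 = (7/5)*63 = 441/5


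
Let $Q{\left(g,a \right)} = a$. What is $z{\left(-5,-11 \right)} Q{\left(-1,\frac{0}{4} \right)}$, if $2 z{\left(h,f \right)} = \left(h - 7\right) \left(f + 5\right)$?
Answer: $0$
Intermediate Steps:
$z{\left(h,f \right)} = \frac{\left(-7 + h\right) \left(5 + f\right)}{2}$ ($z{\left(h,f \right)} = \frac{\left(h - 7\right) \left(f + 5\right)}{2} = \frac{\left(-7 + h\right) \left(5 + f\right)}{2}$)
$z{\left(-5,-11 \right)} Q{\left(-1,\frac{0}{4} \right)} = \left(- \frac{35}{2} - - \frac{77}{2} + \frac{5}{2} \left(-5\right) + \frac{1}{2} \left(-11\right) \left(-5\right)\right) \frac{0}{4} = \left(- \frac{35}{2} + \frac{77}{2} - \frac{25}{2} + \frac{55}{2}\right) 0 \cdot \frac{1}{4} = 36 \cdot 0 = 0$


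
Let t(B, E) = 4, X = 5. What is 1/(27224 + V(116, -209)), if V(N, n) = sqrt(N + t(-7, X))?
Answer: 3403/92643257 - sqrt(30)/370573028 ≈ 3.6718e-5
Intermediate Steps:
V(N, n) = sqrt(4 + N) (V(N, n) = sqrt(N + 4) = sqrt(4 + N))
1/(27224 + V(116, -209)) = 1/(27224 + sqrt(4 + 116)) = 1/(27224 + sqrt(120)) = 1/(27224 + 2*sqrt(30))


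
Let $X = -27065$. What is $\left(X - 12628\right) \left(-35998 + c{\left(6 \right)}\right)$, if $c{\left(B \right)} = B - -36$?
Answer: $1427201508$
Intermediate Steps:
$c{\left(B \right)} = 36 + B$ ($c{\left(B \right)} = B + 36 = 36 + B$)
$\left(X - 12628\right) \left(-35998 + c{\left(6 \right)}\right) = \left(-27065 - 12628\right) \left(-35998 + \left(36 + 6\right)\right) = - 39693 \left(-35998 + 42\right) = \left(-39693\right) \left(-35956\right) = 1427201508$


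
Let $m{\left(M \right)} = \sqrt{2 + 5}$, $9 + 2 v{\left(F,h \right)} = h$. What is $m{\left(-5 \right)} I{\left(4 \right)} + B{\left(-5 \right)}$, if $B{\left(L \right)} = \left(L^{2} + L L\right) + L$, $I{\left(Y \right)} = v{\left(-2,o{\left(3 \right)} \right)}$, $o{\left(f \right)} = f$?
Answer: $45 - 3 \sqrt{7} \approx 37.063$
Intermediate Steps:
$v{\left(F,h \right)} = - \frac{9}{2} + \frac{h}{2}$
$I{\left(Y \right)} = -3$ ($I{\left(Y \right)} = - \frac{9}{2} + \frac{1}{2} \cdot 3 = - \frac{9}{2} + \frac{3}{2} = -3$)
$m{\left(M \right)} = \sqrt{7}$
$B{\left(L \right)} = L + 2 L^{2}$ ($B{\left(L \right)} = \left(L^{2} + L^{2}\right) + L = 2 L^{2} + L = L + 2 L^{2}$)
$m{\left(-5 \right)} I{\left(4 \right)} + B{\left(-5 \right)} = \sqrt{7} \left(-3\right) - 5 \left(1 + 2 \left(-5\right)\right) = - 3 \sqrt{7} - 5 \left(1 - 10\right) = - 3 \sqrt{7} - -45 = - 3 \sqrt{7} + 45 = 45 - 3 \sqrt{7}$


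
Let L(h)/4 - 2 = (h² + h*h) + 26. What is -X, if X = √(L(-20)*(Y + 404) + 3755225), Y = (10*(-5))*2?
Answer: -√4762073 ≈ -2182.2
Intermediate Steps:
Y = -100 (Y = -50*2 = -100)
L(h) = 112 + 8*h² (L(h) = 8 + 4*((h² + h*h) + 26) = 8 + 4*((h² + h²) + 26) = 8 + 4*(2*h² + 26) = 8 + 4*(26 + 2*h²) = 8 + (104 + 8*h²) = 112 + 8*h²)
X = √4762073 (X = √((112 + 8*(-20)²)*(-100 + 404) + 3755225) = √((112 + 8*400)*304 + 3755225) = √((112 + 3200)*304 + 3755225) = √(3312*304 + 3755225) = √(1006848 + 3755225) = √4762073 ≈ 2182.2)
-X = -√4762073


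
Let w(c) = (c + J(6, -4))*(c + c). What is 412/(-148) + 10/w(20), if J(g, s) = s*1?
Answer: -6555/2368 ≈ -2.7682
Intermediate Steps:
J(g, s) = s
w(c) = 2*c*(-4 + c) (w(c) = (c - 4)*(c + c) = (-4 + c)*(2*c) = 2*c*(-4 + c))
412/(-148) + 10/w(20) = 412/(-148) + 10/((2*20*(-4 + 20))) = 412*(-1/148) + 10/((2*20*16)) = -103/37 + 10/640 = -103/37 + 10*(1/640) = -103/37 + 1/64 = -6555/2368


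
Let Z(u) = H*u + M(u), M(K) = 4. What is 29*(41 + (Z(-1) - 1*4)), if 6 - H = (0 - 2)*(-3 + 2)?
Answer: 1073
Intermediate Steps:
H = 4 (H = 6 - (0 - 2)*(-3 + 2) = 6 - (-2)*(-1) = 6 - 1*2 = 6 - 2 = 4)
Z(u) = 4 + 4*u (Z(u) = 4*u + 4 = 4 + 4*u)
29*(41 + (Z(-1) - 1*4)) = 29*(41 + ((4 + 4*(-1)) - 1*4)) = 29*(41 + ((4 - 4) - 4)) = 29*(41 + (0 - 4)) = 29*(41 - 4) = 29*37 = 1073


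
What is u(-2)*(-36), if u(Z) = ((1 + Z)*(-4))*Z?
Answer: 288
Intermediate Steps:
u(Z) = Z*(-4 - 4*Z) (u(Z) = (-4 - 4*Z)*Z = Z*(-4 - 4*Z))
u(-2)*(-36) = -4*(-2)*(1 - 2)*(-36) = -4*(-2)*(-1)*(-36) = -8*(-36) = 288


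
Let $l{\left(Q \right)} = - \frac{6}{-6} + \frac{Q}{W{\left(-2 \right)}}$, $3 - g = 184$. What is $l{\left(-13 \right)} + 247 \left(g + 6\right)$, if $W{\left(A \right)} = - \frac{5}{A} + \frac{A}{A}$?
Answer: $- \frac{302594}{7} \approx -43228.0$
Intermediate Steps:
$W{\left(A \right)} = 1 - \frac{5}{A}$ ($W{\left(A \right)} = - \frac{5}{A} + 1 = 1 - \frac{5}{A}$)
$g = -181$ ($g = 3 - 184 = -181$)
$l{\left(Q \right)} = 1 + \frac{2 Q}{7}$ ($l{\left(Q \right)} = - \frac{6}{-6} + \frac{Q}{\frac{1}{-2} \left(-5 - 2\right)} = \left(-6\right) \left(- \frac{1}{6}\right) + \frac{Q}{\left(- \frac{1}{2}\right) \left(-7\right)} = 1 + \frac{Q}{\frac{7}{2}} = 1 + Q \frac{2}{7} = 1 + \frac{2 Q}{7}$)
$l{\left(-13 \right)} + 247 \left(g + 6\right) = \left(1 + \frac{2}{7} \left(-13\right)\right) + 247 \left(-181 + 6\right) = \left(1 - \frac{26}{7}\right) + 247 \left(-175\right) = - \frac{19}{7} - 43225 = - \frac{302594}{7}$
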